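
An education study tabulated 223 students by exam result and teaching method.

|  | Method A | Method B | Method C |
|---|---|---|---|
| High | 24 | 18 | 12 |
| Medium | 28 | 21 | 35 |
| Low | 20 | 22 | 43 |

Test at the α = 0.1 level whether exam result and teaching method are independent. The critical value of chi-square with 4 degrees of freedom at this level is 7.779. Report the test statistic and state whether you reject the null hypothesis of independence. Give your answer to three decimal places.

Row totals: 54, 84, 85. Column totals: 72, 61, 90. Grand total N = 223.
Expected counts (row total × column total / N):
  High, Method A: 54×72/223 = 17.4350
  High, Method B: 54×61/223 = 14.7713
  High, Method C: 54×90/223 = 21.7937
  Medium, Method A: 84×72/223 = 27.1211
  Medium, Method B: 84×61/223 = 22.9776
  Medium, Method C: 84×90/223 = 33.9013
  Low, Method A: 85×72/223 = 27.4439
  Low, Method B: 85×61/223 = 23.2511
  Low, Method C: 85×90/223 = 34.3049
Contributions (O − E)²/E:
  (24 − 17.4350)²/17.4350 = 2.4720
  (18 − 14.7713)²/14.7713 = 0.7057
  (12 − 21.7937)²/21.7937 = 4.4011
  (28 − 27.1211)²/27.1211 = 0.0285
  (21 − 22.9776)²/22.9776 = 0.1702
  (35 − 33.9013)²/33.9013 = 0.0356
  (20 − 27.4439)²/27.4439 = 2.0191
  (22 − 23.2511)²/23.2511 = 0.0673
  (43 − 34.3049)²/34.3049 = 2.2039
χ² = 2.4720 + 0.7057 + 4.4011 + 0.0285 + 0.1702 + 0.0356 + 2.0191 + 0.0673 + 2.2039 = 12.103
df = (3−1)(3−1) = 4. Since 12.103 > 7.779, reject the null hypothesis of independence at α = 0.1.

12.103; reject H₀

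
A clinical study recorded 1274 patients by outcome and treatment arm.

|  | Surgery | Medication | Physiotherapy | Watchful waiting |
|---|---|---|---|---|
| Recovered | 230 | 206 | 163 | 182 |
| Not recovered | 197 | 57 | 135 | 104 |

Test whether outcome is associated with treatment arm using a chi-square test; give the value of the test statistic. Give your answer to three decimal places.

Row totals: 781, 493. Column totals: 427, 263, 298, 286. Grand total N = 1274.
Expected counts (row total × column total / N):
  Recovered, Surgery: 781×427/1274 = 261.7637
  Recovered, Medication: 781×263/1274 = 161.2268
  Recovered, Physiotherapy: 781×298/1274 = 182.6829
  Recovered, Watchful waiting: 781×286/1274 = 175.3265
  Not recovered, Surgery: 493×427/1274 = 165.2363
  Not recovered, Medication: 493×263/1274 = 101.7732
  Not recovered, Physiotherapy: 493×298/1274 = 115.3171
  Not recovered, Watchful waiting: 493×286/1274 = 110.6735
Contributions (O − E)²/E:
  (230 − 261.7637)²/261.7637 = 3.8544
  (206 − 161.2268)²/161.2268 = 12.4337
  (163 − 182.6829)²/182.6829 = 2.1207
  (182 − 175.3265)²/175.3265 = 0.2540
  (197 − 165.2363)²/165.2363 = 6.1060
  (57 − 101.7732)²/101.7732 = 19.6971
  (135 − 115.3171)²/115.3171 = 3.3596
  (104 − 110.6735)²/110.6735 = 0.4024
χ² = 3.8544 + 12.4337 + 2.1207 + 0.2540 + 6.1060 + 19.6971 + 3.3596 + 0.4024 = 48.228

48.228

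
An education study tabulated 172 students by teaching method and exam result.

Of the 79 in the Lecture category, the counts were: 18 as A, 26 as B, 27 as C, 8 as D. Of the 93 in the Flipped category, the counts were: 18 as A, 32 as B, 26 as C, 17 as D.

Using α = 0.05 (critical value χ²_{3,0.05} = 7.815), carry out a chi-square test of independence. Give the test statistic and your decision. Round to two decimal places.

2.76; fail to reject H₀

Row totals: 79, 93. Column totals: 36, 58, 53, 25. Grand total N = 172.
Expected counts (row total × column total / N):
  Lecture, A: 79×36/172 = 16.535
  Lecture, B: 79×58/172 = 26.640
  Lecture, C: 79×53/172 = 24.343
  Lecture, D: 79×25/172 = 11.483
  Flipped, A: 93×36/172 = 19.465
  Flipped, B: 93×58/172 = 31.360
  Flipped, C: 93×53/172 = 28.657
  Flipped, D: 93×25/172 = 13.517
Contributions (O − E)²/E:
  (18 − 16.535)²/16.535 = 0.1298
  (26 − 26.640)²/26.640 = 0.0154
  (27 − 24.343)²/24.343 = 0.2900
  (8 − 11.483)²/11.483 = 1.0565
  (18 − 19.465)²/19.465 = 0.1103
  (32 − 31.360)²/31.360 = 0.0131
  (26 − 28.657)²/28.657 = 0.2463
  (17 − 13.517)²/13.517 = 0.8975
χ² = 0.1298 + 0.0154 + 0.2900 + 1.0565 + 0.1103 + 0.0131 + 0.2463 + 0.8975 = 2.76
df = (2−1)(4−1) = 3. Since 2.76 < 7.815, fail to reject the null hypothesis of independence at α = 0.05.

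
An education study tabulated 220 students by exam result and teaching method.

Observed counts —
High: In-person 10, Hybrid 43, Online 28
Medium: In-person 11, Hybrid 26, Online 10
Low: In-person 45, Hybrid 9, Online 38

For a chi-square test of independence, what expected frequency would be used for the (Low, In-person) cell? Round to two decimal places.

Row total (Low) = 92; column total (In-person) = 66; grand total N = 220.
Expected count = (row total × column total) / N = 92 × 66 / 220 = 27.60.

27.60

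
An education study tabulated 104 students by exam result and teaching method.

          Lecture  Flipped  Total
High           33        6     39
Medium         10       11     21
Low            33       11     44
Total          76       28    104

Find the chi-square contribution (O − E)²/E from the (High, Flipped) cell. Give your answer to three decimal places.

1.929

Row total (High) = 39; column total (Flipped) = 28; N = 104.
Expected count E = 39 × 28 / 104 = 10.50000.
Contribution = (O − E)²/E = (6 − 10.50000)² / 10.50000 = 1.929.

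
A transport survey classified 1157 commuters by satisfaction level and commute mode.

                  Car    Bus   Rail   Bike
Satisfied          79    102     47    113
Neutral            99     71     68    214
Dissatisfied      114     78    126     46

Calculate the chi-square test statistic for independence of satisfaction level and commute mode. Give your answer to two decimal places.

Row totals: 341, 452, 364. Column totals: 292, 251, 241, 373. Grand total N = 1157.
Expected counts (row total × column total / N):
  Satisfied, Car: 341×292/1157 = 86.061
  Satisfied, Bus: 341×251/1157 = 73.977
  Satisfied, Rail: 341×241/1157 = 71.029
  Satisfied, Bike: 341×373/1157 = 109.933
  Neutral, Car: 452×292/1157 = 114.074
  Neutral, Bus: 452×251/1157 = 98.057
  Neutral, Rail: 452×241/1157 = 94.150
  Neutral, Bike: 452×373/1157 = 145.718
  Dissatisfied, Car: 364×292/1157 = 91.865
  Dissatisfied, Bus: 364×251/1157 = 78.966
  Dissatisfied, Rail: 364×241/1157 = 75.820
  Dissatisfied, Bike: 364×373/1157 = 117.348
Contributions (O − E)²/E:
  (79 − 86.061)²/86.061 = 0.5793
  (102 − 73.977)²/73.977 = 10.6153
  (47 − 71.029)²/71.029 = 8.1290
  (113 − 109.933)²/109.933 = 0.0856
  (99 − 114.074)²/114.074 = 1.9919
  (71 − 98.057)²/98.057 = 7.4659
  (68 − 94.150)²/94.150 = 7.2631
  (214 − 145.718)²/145.718 = 31.9963
  (114 − 91.865)²/91.865 = 5.3335
  (78 − 78.966)²/78.966 = 0.0118
  (126 − 75.820)²/75.820 = 33.2107
  (46 − 117.348)²/117.348 = 43.3798
χ² = 0.5793 + 10.6153 + 8.1290 + 0.0856 + 1.9919 + 7.4659 + 7.2631 + 31.9963 + 5.3335 + 0.0118 + 33.2107 + 43.3798 = 150.06

150.06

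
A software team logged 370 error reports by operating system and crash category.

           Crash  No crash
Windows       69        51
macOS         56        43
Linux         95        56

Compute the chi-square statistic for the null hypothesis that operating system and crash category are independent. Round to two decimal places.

Row totals: 120, 99, 151. Column totals: 220, 150. Grand total N = 370.
Expected counts (row total × column total / N):
  Windows, Crash: 120×220/370 = 71.351
  Windows, No crash: 120×150/370 = 48.649
  macOS, Crash: 99×220/370 = 58.865
  macOS, No crash: 99×150/370 = 40.135
  Linux, Crash: 151×220/370 = 89.784
  Linux, No crash: 151×150/370 = 61.216
Contributions (O − E)²/E:
  (69 − 71.351)²/71.351 = 0.0775
  (51 − 48.649)²/48.649 = 0.1136
  (56 − 58.865)²/58.865 = 0.1394
  (43 − 40.135)²/40.135 = 0.2045
  (95 − 89.784)²/89.784 = 0.3030
  (56 − 61.216)²/61.216 = 0.4444
χ² = 0.0775 + 0.1136 + 0.1394 + 0.2045 + 0.3030 + 0.4444 = 1.28

1.28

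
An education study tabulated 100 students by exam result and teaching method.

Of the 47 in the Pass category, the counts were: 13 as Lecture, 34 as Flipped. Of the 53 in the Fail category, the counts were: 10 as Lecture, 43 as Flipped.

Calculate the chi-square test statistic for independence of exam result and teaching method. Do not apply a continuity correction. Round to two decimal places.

Row totals: 47, 53. Column totals: 23, 77. Grand total N = 100.
Expected counts (row total × column total / N):
  Pass, Lecture: 47×23/100 = 10.810
  Pass, Flipped: 47×77/100 = 36.190
  Fail, Lecture: 53×23/100 = 12.190
  Fail, Flipped: 53×77/100 = 40.810
Contributions (O − E)²/E:
  (13 − 10.810)²/10.810 = 0.4437
  (34 − 36.190)²/36.190 = 0.1325
  (10 − 12.190)²/12.190 = 0.3934
  (43 − 40.810)²/40.810 = 0.1175
χ² = 0.4437 + 0.1325 + 0.3934 + 0.1175 = 1.09

1.09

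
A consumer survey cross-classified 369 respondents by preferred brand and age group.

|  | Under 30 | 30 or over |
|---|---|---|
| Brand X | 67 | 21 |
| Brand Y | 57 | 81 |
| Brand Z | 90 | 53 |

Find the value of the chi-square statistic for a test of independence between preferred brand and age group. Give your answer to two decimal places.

Row totals: 88, 138, 143. Column totals: 214, 155. Grand total N = 369.
Expected counts (row total × column total / N):
  Brand X, Under 30: 88×214/369 = 51.035
  Brand X, 30 or over: 88×155/369 = 36.965
  Brand Y, Under 30: 138×214/369 = 80.033
  Brand Y, 30 or over: 138×155/369 = 57.967
  Brand Z, Under 30: 143×214/369 = 82.932
  Brand Z, 30 or over: 143×155/369 = 60.068
Contributions (O − E)²/E:
  (67 − 51.035)²/51.035 = 4.9942
  (21 − 36.965)²/36.965 = 6.8952
  (57 − 80.033)²/80.033 = 6.6288
  (81 − 57.967)²/57.967 = 9.1521
  (90 − 82.932)²/82.932 = 0.6024
  (53 − 60.068)²/60.068 = 0.8317
χ² = 4.9942 + 6.8952 + 6.6288 + 9.1521 + 0.6024 + 0.8317 = 29.10

29.10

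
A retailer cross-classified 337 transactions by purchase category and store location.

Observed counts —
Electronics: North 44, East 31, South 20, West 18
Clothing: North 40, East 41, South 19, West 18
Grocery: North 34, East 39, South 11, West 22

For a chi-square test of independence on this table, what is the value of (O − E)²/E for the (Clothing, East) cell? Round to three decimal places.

0.117

Row total (Clothing) = 118; column total (East) = 111; N = 337.
Expected count E = 118 × 111 / 337 = 38.8665.
Contribution = (O − E)²/E = (41 − 38.8665)² / 38.8665 = 0.117.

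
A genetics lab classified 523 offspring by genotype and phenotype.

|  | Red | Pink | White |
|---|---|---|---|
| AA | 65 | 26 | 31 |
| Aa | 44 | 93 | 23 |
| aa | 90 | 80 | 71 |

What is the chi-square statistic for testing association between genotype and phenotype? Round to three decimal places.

Row totals: 122, 160, 241. Column totals: 199, 199, 125. Grand total N = 523.
Expected counts (row total × column total / N):
  AA, Red: 122×199/523 = 46.4207
  AA, Pink: 122×199/523 = 46.4207
  AA, White: 122×125/523 = 29.1587
  Aa, Red: 160×199/523 = 60.8795
  Aa, Pink: 160×199/523 = 60.8795
  Aa, White: 160×125/523 = 38.2409
  aa, Red: 241×199/523 = 91.6998
  aa, Pink: 241×199/523 = 91.6998
  aa, White: 241×125/523 = 57.6004
Contributions (O − E)²/E:
  (65 − 46.4207)²/46.4207 = 7.4361
  (26 − 46.4207)²/46.4207 = 8.9832
  (31 − 29.1587)²/29.1587 = 0.1163
  (44 − 60.8795)²/60.8795 = 4.6800
  (93 − 60.8795)²/60.8795 = 16.9470
  (23 − 38.2409)²/38.2409 = 6.0743
  (90 − 91.6998)²/91.6998 = 0.0315
  (80 − 91.6998)²/91.6998 = 1.4928
  (71 − 57.6004)²/57.6004 = 3.1172
χ² = 7.4361 + 8.9832 + 0.1163 + 4.6800 + 16.9470 + 6.0743 + 0.0315 + 1.4928 + 3.1172 = 48.878

48.878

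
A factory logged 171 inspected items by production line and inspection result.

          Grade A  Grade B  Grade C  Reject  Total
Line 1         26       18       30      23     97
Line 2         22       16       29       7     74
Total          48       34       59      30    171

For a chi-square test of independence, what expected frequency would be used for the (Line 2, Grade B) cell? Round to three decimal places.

14.713

Row total (Line 2) = 74; column total (Grade B) = 34; grand total N = 171.
Expected count = (row total × column total) / N = 74 × 34 / 171 = 14.713.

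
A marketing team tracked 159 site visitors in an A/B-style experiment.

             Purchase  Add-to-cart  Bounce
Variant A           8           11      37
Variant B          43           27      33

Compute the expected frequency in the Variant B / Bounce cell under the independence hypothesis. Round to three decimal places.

Row total (Variant B) = 103; column total (Bounce) = 70; grand total N = 159.
Expected count = (row total × column total) / N = 103 × 70 / 159 = 45.346.

45.346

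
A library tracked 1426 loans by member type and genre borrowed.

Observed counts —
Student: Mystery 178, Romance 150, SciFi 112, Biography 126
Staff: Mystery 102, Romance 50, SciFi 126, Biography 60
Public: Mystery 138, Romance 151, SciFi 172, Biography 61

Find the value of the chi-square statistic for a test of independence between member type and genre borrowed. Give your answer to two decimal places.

Row totals: 566, 338, 522. Column totals: 418, 351, 410, 247. Grand total N = 1426.
Expected counts (row total × column total / N):
  Student, Mystery: 566×418/1426 = 165.910
  Student, Romance: 566×351/1426 = 139.317
  Student, SciFi: 566×410/1426 = 162.735
  Student, Biography: 566×247/1426 = 98.038
  Staff, Mystery: 338×418/1426 = 99.077
  Staff, Romance: 338×351/1426 = 83.196
  Staff, SciFi: 338×410/1426 = 97.181
  Staff, Biography: 338×247/1426 = 58.546
  Public, Mystery: 522×418/1426 = 153.013
  Public, Romance: 522×351/1426 = 128.487
  Public, SciFi: 522×410/1426 = 150.084
  Public, Biography: 522×247/1426 = 90.417
Contributions (O − E)²/E:
  (178 − 165.910)²/165.910 = 0.8810
  (150 − 139.317)²/139.317 = 0.8192
  (112 − 162.735)²/162.735 = 15.8174
  (126 − 98.038)²/98.038 = 7.9752
  (102 − 99.077)²/99.077 = 0.0862
  (50 − 83.196)²/83.196 = 13.2455
  (126 − 97.181)²/97.181 = 8.5463
  (60 − 58.546)²/58.546 = 0.0361
  (138 − 153.013)²/153.013 = 1.4730
  (151 − 128.487)²/128.487 = 3.9446
  (172 − 150.084)²/150.084 = 3.2003
  (61 − 90.417)²/90.417 = 9.5708
χ² = 0.8810 + 0.8192 + 15.8174 + 7.9752 + 0.0862 + 13.2455 + 8.5463 + 0.0361 + 1.4730 + 3.9446 + 3.2003 + 9.5708 = 65.60

65.60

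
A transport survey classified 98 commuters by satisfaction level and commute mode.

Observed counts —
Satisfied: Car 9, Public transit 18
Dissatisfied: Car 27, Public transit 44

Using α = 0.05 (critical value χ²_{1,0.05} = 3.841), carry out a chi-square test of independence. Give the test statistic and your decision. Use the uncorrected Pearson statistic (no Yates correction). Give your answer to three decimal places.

0.186; fail to reject H₀

Row totals: 27, 71. Column totals: 36, 62. Grand total N = 98.
Expected counts (row total × column total / N):
  Satisfied, Car: 27×36/98 = 9.9184
  Satisfied, Public transit: 27×62/98 = 17.0816
  Dissatisfied, Car: 71×36/98 = 26.0816
  Dissatisfied, Public transit: 71×62/98 = 44.9184
Contributions (O − E)²/E:
  (9 − 9.9184)²/9.9184 = 0.0850
  (18 − 17.0816)²/17.0816 = 0.0494
  (27 − 26.0816)²/26.0816 = 0.0323
  (44 − 44.9184)²/44.9184 = 0.0188
χ² = 0.0850 + 0.0494 + 0.0323 + 0.0188 = 0.186
df = (2−1)(2−1) = 1. Since 0.186 < 3.841, fail to reject the null hypothesis of independence at α = 0.05.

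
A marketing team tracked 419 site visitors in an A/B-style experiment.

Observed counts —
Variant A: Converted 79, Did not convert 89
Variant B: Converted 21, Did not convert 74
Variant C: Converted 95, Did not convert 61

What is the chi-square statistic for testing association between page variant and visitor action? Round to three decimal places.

Row totals: 168, 95, 156. Column totals: 195, 224. Grand total N = 419.
Expected counts (row total × column total / N):
  Variant A, Converted: 168×195/419 = 78.1862
  Variant A, Did not convert: 168×224/419 = 89.8138
  Variant B, Converted: 95×195/419 = 44.2124
  Variant B, Did not convert: 95×224/419 = 50.7876
  Variant C, Converted: 156×195/419 = 72.6014
  Variant C, Did not convert: 156×224/419 = 83.3986
Contributions (O − E)²/E:
  (79 − 78.1862)²/78.1862 = 0.0085
  (89 − 89.8138)²/89.8138 = 0.0074
  (21 − 44.2124)²/44.2124 = 12.1870
  (74 − 50.7876)²/50.7876 = 10.6092
  (95 − 72.6014)²/72.6014 = 6.9103
  (61 − 83.3986)²/83.3986 = 6.0157
χ² = 0.0085 + 0.0074 + 12.1870 + 10.6092 + 6.9103 + 6.0157 = 35.738

35.738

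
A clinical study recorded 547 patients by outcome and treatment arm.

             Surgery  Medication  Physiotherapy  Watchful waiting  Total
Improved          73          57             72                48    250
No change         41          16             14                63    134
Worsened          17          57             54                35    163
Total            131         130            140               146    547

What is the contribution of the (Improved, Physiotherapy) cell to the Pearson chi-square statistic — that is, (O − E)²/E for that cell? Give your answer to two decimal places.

1.00

Row total (Improved) = 250; column total (Physiotherapy) = 140; N = 547.
Expected count E = 250 × 140 / 547 = 63.98537.
Contribution = (O − E)²/E = (72 − 63.98537)² / 63.98537 = 1.00.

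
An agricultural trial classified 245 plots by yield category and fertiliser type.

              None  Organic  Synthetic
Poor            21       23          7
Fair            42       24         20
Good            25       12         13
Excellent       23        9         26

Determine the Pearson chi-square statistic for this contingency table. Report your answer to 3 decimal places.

Row totals: 51, 86, 50, 58. Column totals: 111, 68, 66. Grand total N = 245.
Expected counts (row total × column total / N):
  Poor, None: 51×111/245 = 23.1061
  Poor, Organic: 51×68/245 = 14.1551
  Poor, Synthetic: 51×66/245 = 13.7388
  Fair, None: 86×111/245 = 38.9633
  Fair, Organic: 86×68/245 = 23.8694
  Fair, Synthetic: 86×66/245 = 23.1673
  Good, None: 50×111/245 = 22.6531
  Good, Organic: 50×68/245 = 13.8776
  Good, Synthetic: 50×66/245 = 13.4694
  Excellent, None: 58×111/245 = 26.2776
  Excellent, Organic: 58×68/245 = 16.0980
  Excellent, Synthetic: 58×66/245 = 15.6245
Contributions (O − E)²/E:
  (21 − 23.1061)²/23.1061 = 0.1920
  (23 − 14.1551)²/14.1551 = 5.5268
  (7 − 13.7388)²/13.7388 = 3.3053
  (42 − 38.9633)²/38.9633 = 0.2367
  (24 − 23.8694)²/23.8694 = 0.0007
  (20 − 23.1673)²/23.1673 = 0.4330
  (25 − 22.6531)²/22.6531 = 0.2431
  (12 − 13.8776)²/13.8776 = 0.2540
  (13 − 13.4694)²/13.4694 = 0.0164
  (23 − 26.2776)²/26.2776 = 0.4088
  (9 − 16.0980)²/16.0980 = 3.1297
  (26 − 15.6245)²/15.6245 = 6.8899
χ² = 0.1920 + 5.5268 + 3.3053 + 0.2367 + 0.0007 + 0.4330 + 0.2431 + 0.2540 + 0.0164 + 0.4088 + 3.1297 + 6.8899 = 20.636

20.636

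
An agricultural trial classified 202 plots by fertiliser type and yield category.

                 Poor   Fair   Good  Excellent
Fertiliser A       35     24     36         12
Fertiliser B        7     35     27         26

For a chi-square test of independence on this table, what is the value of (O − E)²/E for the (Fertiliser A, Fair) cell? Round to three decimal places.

1.683

Row total (Fertiliser A) = 107; column total (Fair) = 59; N = 202.
Expected count E = 107 × 59 / 202 = 31.2525.
Contribution = (O − E)²/E = (24 − 31.2525)² / 31.2525 = 1.683.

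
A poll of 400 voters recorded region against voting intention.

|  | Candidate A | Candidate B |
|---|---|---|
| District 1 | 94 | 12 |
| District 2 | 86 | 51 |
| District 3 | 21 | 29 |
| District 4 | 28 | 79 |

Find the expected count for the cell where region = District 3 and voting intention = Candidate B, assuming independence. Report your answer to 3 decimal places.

Row total (District 3) = 50; column total (Candidate B) = 171; grand total N = 400.
Expected count = (row total × column total) / N = 50 × 171 / 400 = 21.375.

21.375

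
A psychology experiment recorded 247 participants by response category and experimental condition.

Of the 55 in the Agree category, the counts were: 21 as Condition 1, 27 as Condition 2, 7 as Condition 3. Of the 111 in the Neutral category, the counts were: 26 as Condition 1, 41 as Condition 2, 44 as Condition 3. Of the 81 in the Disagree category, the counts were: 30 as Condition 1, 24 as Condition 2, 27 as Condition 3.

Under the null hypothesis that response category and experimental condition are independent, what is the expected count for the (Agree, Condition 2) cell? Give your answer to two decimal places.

Row total (Agree) = 55; column total (Condition 2) = 92; grand total N = 247.
Expected count = (row total × column total) / N = 55 × 92 / 247 = 20.49.

20.49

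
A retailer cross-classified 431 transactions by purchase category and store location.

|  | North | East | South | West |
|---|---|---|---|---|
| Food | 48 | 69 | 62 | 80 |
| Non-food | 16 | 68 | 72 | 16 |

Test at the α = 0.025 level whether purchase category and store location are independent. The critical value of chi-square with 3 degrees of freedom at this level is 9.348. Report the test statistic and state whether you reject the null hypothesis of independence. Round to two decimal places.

43.64; reject H₀

Row totals: 259, 172. Column totals: 64, 137, 134, 96. Grand total N = 431.
Expected counts (row total × column total / N):
  Food, North: 259×64/431 = 38.459
  Food, East: 259×137/431 = 82.327
  Food, South: 259×134/431 = 80.524
  Food, West: 259×96/431 = 57.689
  Non-food, North: 172×64/431 = 25.541
  Non-food, East: 172×137/431 = 54.673
  Non-food, South: 172×134/431 = 53.476
  Non-food, West: 172×96/431 = 38.311
Contributions (O − E)²/E:
  (48 − 38.459)²/38.459 = 2.3670
  (69 − 82.327)²/82.327 = 2.1574
  (62 − 80.524)²/80.524 = 4.2613
  (80 − 57.689)²/57.689 = 8.6287
  (16 − 25.541)²/25.541 = 3.5641
  (68 − 54.673)²/54.673 = 3.2486
  (72 − 53.476)²/53.476 = 6.4167
  (16 − 38.311)²/38.311 = 12.9932
χ² = 2.3670 + 2.1574 + 4.2613 + 8.6287 + 3.5641 + 3.2486 + 6.4167 + 12.9932 = 43.64
df = (2−1)(4−1) = 3. Since 43.64 > 9.348, reject the null hypothesis of independence at α = 0.025.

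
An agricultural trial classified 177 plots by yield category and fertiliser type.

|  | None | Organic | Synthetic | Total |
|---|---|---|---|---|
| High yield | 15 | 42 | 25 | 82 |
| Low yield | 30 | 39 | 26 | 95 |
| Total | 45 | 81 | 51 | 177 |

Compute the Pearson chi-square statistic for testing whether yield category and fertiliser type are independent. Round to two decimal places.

Grand total N = 177.
Expected counts (row total × column total / N):
  High yield, None: 82×45/177 = 20.847
  High yield, Organic: 82×81/177 = 37.525
  High yield, Synthetic: 82×51/177 = 23.627
  Low yield, None: 95×45/177 = 24.153
  Low yield, Organic: 95×81/177 = 43.475
  Low yield, Synthetic: 95×51/177 = 27.373
Contributions (O − E)²/E:
  (15 − 20.847)²/20.847 = 1.6399
  (42 − 37.525)²/37.525 = 0.5337
  (25 − 23.627)²/23.627 = 0.0798
  (30 − 24.153)²/24.153 = 1.4155
  (39 − 43.475)²/43.475 = 0.4606
  (26 − 27.373)²/27.373 = 0.0689
χ² = 1.6399 + 0.5337 + 0.0798 + 1.4155 + 0.4606 + 0.0689 = 4.20

4.20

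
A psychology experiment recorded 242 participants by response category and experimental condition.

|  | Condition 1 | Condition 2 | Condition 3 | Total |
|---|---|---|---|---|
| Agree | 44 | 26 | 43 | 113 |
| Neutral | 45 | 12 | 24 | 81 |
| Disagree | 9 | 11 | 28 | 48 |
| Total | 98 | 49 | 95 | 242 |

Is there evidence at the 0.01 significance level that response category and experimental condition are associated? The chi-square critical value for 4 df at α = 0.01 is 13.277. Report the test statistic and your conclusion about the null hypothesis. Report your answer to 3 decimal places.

18.388; reject H₀

Grand total N = 242.
Expected counts (row total × column total / N):
  Agree, Condition 1: 113×98/242 = 45.7603
  Agree, Condition 2: 113×49/242 = 22.8802
  Agree, Condition 3: 113×95/242 = 44.3595
  Neutral, Condition 1: 81×98/242 = 32.8017
  Neutral, Condition 2: 81×49/242 = 16.4008
  Neutral, Condition 3: 81×95/242 = 31.7975
  Disagree, Condition 1: 48×98/242 = 19.4380
  Disagree, Condition 2: 48×49/242 = 9.7190
  Disagree, Condition 3: 48×95/242 = 18.8430
Contributions (O − E)²/E:
  (44 − 45.7603)²/45.7603 = 0.0677
  (26 − 22.8802)²/22.8802 = 0.4254
  (43 − 44.3595)²/44.3595 = 0.0417
  (45 − 32.8017)²/32.8017 = 4.5363
  (12 − 16.4008)²/16.4008 = 1.1809
  (24 − 31.7975)²/31.7975 = 1.9121
  (9 − 19.4380)²/19.4380 = 5.6051
  (11 − 9.7190)²/9.7190 = 0.1688
  (28 − 18.8430)²/18.8430 = 4.4500
χ² = 0.0677 + 0.4254 + 0.0417 + 4.5363 + 1.1809 + 1.9121 + 5.6051 + 0.1688 + 4.4500 = 18.388
df = (3−1)(3−1) = 4. Since 18.388 > 13.277, reject the null hypothesis of independence at α = 0.01.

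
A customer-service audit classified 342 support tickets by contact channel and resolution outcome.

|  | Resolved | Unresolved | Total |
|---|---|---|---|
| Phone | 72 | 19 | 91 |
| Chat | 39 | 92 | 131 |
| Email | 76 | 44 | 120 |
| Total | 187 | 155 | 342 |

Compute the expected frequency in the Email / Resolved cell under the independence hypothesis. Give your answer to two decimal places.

Row total (Email) = 120; column total (Resolved) = 187; grand total N = 342.
Expected count = (row total × column total) / N = 120 × 187 / 342 = 65.61.

65.61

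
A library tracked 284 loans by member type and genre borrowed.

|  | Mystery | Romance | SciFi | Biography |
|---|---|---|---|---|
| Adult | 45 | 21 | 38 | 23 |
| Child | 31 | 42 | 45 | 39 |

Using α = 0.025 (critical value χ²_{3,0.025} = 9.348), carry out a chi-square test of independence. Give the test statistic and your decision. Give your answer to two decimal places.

11.25; reject H₀

Row totals: 127, 157. Column totals: 76, 63, 83, 62. Grand total N = 284.
Expected counts (row total × column total / N):
  Adult, Mystery: 127×76/284 = 33.9859
  Adult, Romance: 127×63/284 = 28.1725
  Adult, SciFi: 127×83/284 = 37.1162
  Adult, Biography: 127×62/284 = 27.7254
  Child, Mystery: 157×76/284 = 42.0141
  Child, Romance: 157×63/284 = 34.8275
  Child, SciFi: 157×83/284 = 45.8838
  Child, Biography: 157×62/284 = 34.2746
Contributions (O − E)²/E:
  (45 − 33.9859)²/33.9859 = 3.5694
  (21 − 28.1725)²/28.1725 = 1.8261
  (38 − 37.1162)²/37.1162 = 0.0210
  (23 − 27.7254)²/27.7254 = 0.8054
  (31 − 42.0141)²/42.0141 = 2.8874
  (42 − 34.8275)²/34.8275 = 1.4771
  (45 − 45.8838)²/45.8838 = 0.0170
  (39 − 34.2746)²/34.2746 = 0.6515
χ² = 3.5694 + 1.8261 + 0.0210 + 0.8054 + 2.8874 + 1.4771 + 0.0170 + 0.6515 = 11.25
df = (2−1)(4−1) = 3. Since 11.25 > 9.348, reject the null hypothesis of independence at α = 0.025.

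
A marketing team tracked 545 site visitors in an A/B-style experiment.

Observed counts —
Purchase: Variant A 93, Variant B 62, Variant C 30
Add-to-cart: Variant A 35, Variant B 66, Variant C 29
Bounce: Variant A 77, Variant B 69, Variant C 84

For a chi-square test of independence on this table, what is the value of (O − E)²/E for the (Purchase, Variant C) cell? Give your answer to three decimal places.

7.082

Row total (Purchase) = 185; column total (Variant C) = 143; N = 545.
Expected count E = 185 × 143 / 545 = 48.5413.
Contribution = (O − E)²/E = (30 − 48.5413)² / 48.5413 = 7.082.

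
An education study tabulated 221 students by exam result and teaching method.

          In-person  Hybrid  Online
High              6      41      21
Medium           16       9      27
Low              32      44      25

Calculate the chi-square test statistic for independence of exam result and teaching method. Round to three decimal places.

Row totals: 68, 52, 101. Column totals: 54, 94, 73. Grand total N = 221.
Expected counts (row total × column total / N):
  High, In-person: 68×54/221 = 16.6154
  High, Hybrid: 68×94/221 = 28.9231
  High, Online: 68×73/221 = 22.4615
  Medium, In-person: 52×54/221 = 12.7059
  Medium, Hybrid: 52×94/221 = 22.1176
  Medium, Online: 52×73/221 = 17.1765
  Low, In-person: 101×54/221 = 24.6787
  Low, Hybrid: 101×94/221 = 42.9593
  Low, Online: 101×73/221 = 33.3620
Contributions (O − E)²/E:
  (6 − 16.6154)²/16.6154 = 6.7821
  (41 − 28.9231)²/28.9231 = 5.0427
  (21 − 22.4615)²/22.4615 = 0.0951
  (16 − 12.7059)²/12.7059 = 0.8540
  (9 − 22.1176)²/22.1176 = 7.7798
  (27 − 17.1765)²/17.1765 = 5.6182
  (32 − 24.6787)²/24.6787 = 2.1720
  (44 − 42.9593)²/42.9593 = 0.0252
  (25 − 33.3620)²/33.3620 = 2.0959
χ² = 6.7821 + 5.0427 + 0.0951 + 0.8540 + 7.7798 + 5.6182 + 2.1720 + 0.0252 + 2.0959 = 30.465

30.465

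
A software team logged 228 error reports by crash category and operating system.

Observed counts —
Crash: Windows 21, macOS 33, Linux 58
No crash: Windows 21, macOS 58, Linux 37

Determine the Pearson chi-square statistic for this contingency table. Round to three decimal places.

Row totals: 112, 116. Column totals: 42, 91, 95. Grand total N = 228.
Expected counts (row total × column total / N):
  Crash, Windows: 112×42/228 = 20.6316
  Crash, macOS: 112×91/228 = 44.7018
  Crash, Linux: 112×95/228 = 46.6667
  No crash, Windows: 116×42/228 = 21.3684
  No crash, macOS: 116×91/228 = 46.2982
  No crash, Linux: 116×95/228 = 48.3333
Contributions (O − E)²/E:
  (21 − 20.6316)²/20.6316 = 0.0066
  (33 − 44.7018)²/44.7018 = 3.0632
  (58 − 46.6667)²/46.6667 = 2.7524
  (21 − 21.3684)²/21.3684 = 0.0064
  (58 − 46.2982)²/46.2982 = 2.9576
  (37 − 48.3333)²/48.3333 = 2.6575
χ² = 0.0066 + 3.0632 + 2.7524 + 0.0064 + 2.9576 + 2.6575 = 11.444

11.444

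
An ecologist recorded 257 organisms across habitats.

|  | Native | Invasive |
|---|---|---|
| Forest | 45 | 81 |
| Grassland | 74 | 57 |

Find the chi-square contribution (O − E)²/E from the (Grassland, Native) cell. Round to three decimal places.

2.935

Row total (Grassland) = 131; column total (Native) = 119; N = 257.
Expected count E = 131 × 119 / 257 = 60.6576.
Contribution = (O − E)²/E = (74 − 60.6576)² / 60.6576 = 2.935.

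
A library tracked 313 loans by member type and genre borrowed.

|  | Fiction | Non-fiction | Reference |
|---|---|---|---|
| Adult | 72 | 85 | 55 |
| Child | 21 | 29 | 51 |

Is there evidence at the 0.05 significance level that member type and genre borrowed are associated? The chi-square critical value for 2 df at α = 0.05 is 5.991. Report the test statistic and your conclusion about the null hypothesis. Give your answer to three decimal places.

Row totals: 212, 101. Column totals: 93, 114, 106. Grand total N = 313.
Expected counts (row total × column total / N):
  Adult, Fiction: 212×93/313 = 62.9904
  Adult, Non-fiction: 212×114/313 = 77.2141
  Adult, Reference: 212×106/313 = 71.7955
  Child, Fiction: 101×93/313 = 30.0096
  Child, Non-fiction: 101×114/313 = 36.7859
  Child, Reference: 101×106/313 = 34.2045
Contributions (O − E)²/E:
  (72 − 62.9904)²/62.9904 = 1.2887
  (85 − 77.2141)²/77.2141 = 0.7851
  (55 − 71.7955)²/71.7955 = 3.9291
  (21 − 30.0096)²/30.0096 = 2.7049
  (29 − 36.7859)²/36.7859 = 1.6479
  (51 − 34.2045)²/34.2045 = 8.2471
χ² = 1.2887 + 0.7851 + 3.9291 + 2.7049 + 1.6479 + 8.2471 = 18.603
df = (2−1)(3−1) = 2. Since 18.603 > 5.991, reject the null hypothesis of independence at α = 0.05.

18.603; reject H₀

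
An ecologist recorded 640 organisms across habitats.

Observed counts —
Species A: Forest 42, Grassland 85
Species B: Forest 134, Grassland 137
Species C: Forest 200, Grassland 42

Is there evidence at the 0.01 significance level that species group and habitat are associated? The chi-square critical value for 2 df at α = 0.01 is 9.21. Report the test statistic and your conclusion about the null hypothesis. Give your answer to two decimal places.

101.25; reject H₀

Row totals: 127, 271, 242. Column totals: 376, 264. Grand total N = 640.
Expected counts (row total × column total / N):
  Species A, Forest: 127×376/640 = 74.612
  Species A, Grassland: 127×264/640 = 52.388
  Species B, Forest: 271×376/640 = 159.213
  Species B, Grassland: 271×264/640 = 111.787
  Species C, Forest: 242×376/640 = 142.175
  Species C, Grassland: 242×264/640 = 99.825
Contributions (O − E)²/E:
  (42 − 74.612)²/74.612 = 14.2543
  (85 − 52.388)²/52.388 = 20.3013
  (134 − 159.213)²/159.213 = 3.9927
  (137 − 111.787)²/111.787 = 5.6867
  (200 − 142.175)²/142.175 = 23.5184
  (42 − 99.825)²/99.825 = 33.4959
χ² = 14.2543 + 20.3013 + 3.9927 + 5.6867 + 23.5184 + 33.4959 = 101.25
df = (3−1)(2−1) = 2. Since 101.25 > 9.21, reject the null hypothesis of independence at α = 0.01.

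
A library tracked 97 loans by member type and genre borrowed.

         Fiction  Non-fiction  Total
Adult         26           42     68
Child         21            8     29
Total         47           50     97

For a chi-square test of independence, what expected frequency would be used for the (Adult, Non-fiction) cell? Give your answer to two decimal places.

35.05

Row total (Adult) = 68; column total (Non-fiction) = 50; grand total N = 97.
Expected count = (row total × column total) / N = 68 × 50 / 97 = 35.05.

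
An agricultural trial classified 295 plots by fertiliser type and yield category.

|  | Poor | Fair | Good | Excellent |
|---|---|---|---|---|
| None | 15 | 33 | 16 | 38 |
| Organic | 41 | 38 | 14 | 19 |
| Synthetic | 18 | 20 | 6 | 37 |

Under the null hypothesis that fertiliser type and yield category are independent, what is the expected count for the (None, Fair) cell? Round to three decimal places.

Row total (None) = 102; column total (Fair) = 91; grand total N = 295.
Expected count = (row total × column total) / N = 102 × 91 / 295 = 31.464.

31.464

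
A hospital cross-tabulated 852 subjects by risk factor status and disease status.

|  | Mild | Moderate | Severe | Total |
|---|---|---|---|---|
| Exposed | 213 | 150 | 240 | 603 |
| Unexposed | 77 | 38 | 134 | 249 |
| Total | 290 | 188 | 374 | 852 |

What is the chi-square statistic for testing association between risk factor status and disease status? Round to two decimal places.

16.27

Grand total N = 852.
Expected counts (row total × column total / N):
  Exposed, Mild: 603×290/852 = 205.246
  Exposed, Moderate: 603×188/852 = 133.056
  Exposed, Severe: 603×374/852 = 264.697
  Unexposed, Mild: 249×290/852 = 84.754
  Unexposed, Moderate: 249×188/852 = 54.944
  Unexposed, Severe: 249×374/852 = 109.303
Contributions (O − E)²/E:
  (213 − 205.246)²/205.246 = 0.2929
  (150 − 133.056)²/133.056 = 2.1577
  (240 − 264.697)²/264.697 = 2.3043
  (77 − 84.754)²/84.754 = 0.7094
  (38 − 54.944)²/54.944 = 5.2253
  (134 − 109.303)²/109.303 = 5.5803
χ² = 0.2929 + 2.1577 + 2.3043 + 0.7094 + 5.2253 + 5.5803 = 16.27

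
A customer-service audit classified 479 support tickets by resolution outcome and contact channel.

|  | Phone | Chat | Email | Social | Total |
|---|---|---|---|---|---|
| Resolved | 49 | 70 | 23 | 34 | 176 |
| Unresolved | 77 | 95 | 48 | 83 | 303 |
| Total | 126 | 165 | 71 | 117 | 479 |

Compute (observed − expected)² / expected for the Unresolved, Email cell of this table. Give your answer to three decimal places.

Row total (Unresolved) = 303; column total (Email) = 71; N = 479.
Expected count E = 303 × 71 / 479 = 44.9123.
Contribution = (O − E)²/E = (48 − 44.9123)² / 44.9123 = 0.212.

0.212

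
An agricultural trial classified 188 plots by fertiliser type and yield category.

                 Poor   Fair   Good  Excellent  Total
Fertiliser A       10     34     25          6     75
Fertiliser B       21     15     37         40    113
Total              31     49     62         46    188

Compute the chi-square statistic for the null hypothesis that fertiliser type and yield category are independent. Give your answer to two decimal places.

Grand total N = 188.
Expected counts (row total × column total / N):
  Fertiliser A, Poor: 75×31/188 = 12.3670
  Fertiliser A, Fair: 75×49/188 = 19.5479
  Fertiliser A, Good: 75×62/188 = 24.7340
  Fertiliser A, Excellent: 75×46/188 = 18.3511
  Fertiliser B, Poor: 113×31/188 = 18.6330
  Fertiliser B, Fair: 113×49/188 = 29.4521
  Fertiliser B, Good: 113×62/188 = 37.2660
  Fertiliser B, Excellent: 113×46/188 = 27.6489
Contributions (O − E)²/E:
  (10 − 12.3670)²/12.3670 = 0.4530
  (34 − 19.5479)²/19.5479 = 10.6847
  (25 − 24.7340)²/24.7340 = 0.0029
  (6 − 18.3511)²/18.3511 = 8.3128
  (21 − 18.6330)²/18.6330 = 0.3007
  (15 − 29.4521)²/29.4521 = 7.0916
  (37 − 37.2660)²/37.2660 = 0.0019
  (40 − 27.6489)²/27.6489 = 5.5174
χ² = 0.4530 + 10.6847 + 0.0029 + 8.3128 + 0.3007 + 7.0916 + 0.0019 + 5.5174 = 32.37

32.37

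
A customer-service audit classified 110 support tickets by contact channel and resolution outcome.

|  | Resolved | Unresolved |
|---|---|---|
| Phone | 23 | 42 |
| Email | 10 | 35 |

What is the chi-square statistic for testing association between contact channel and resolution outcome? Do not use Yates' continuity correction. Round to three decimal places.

2.194

Row totals: 65, 45. Column totals: 33, 77. Grand total N = 110.
Expected counts (row total × column total / N):
  Phone, Resolved: 65×33/110 = 19.5000
  Phone, Unresolved: 65×77/110 = 45.5000
  Email, Resolved: 45×33/110 = 13.5000
  Email, Unresolved: 45×77/110 = 31.5000
Contributions (O − E)²/E:
  (23 − 19.5000)²/19.5000 = 0.6282
  (42 − 45.5000)²/45.5000 = 0.2692
  (10 − 13.5000)²/13.5000 = 0.9074
  (35 − 31.5000)²/31.5000 = 0.3889
χ² = 0.6282 + 0.2692 + 0.9074 + 0.3889 = 2.194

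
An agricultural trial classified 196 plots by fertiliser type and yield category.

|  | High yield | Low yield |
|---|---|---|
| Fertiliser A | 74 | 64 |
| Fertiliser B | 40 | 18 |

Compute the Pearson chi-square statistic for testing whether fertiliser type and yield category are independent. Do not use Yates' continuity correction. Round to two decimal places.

3.95

Row totals: 138, 58. Column totals: 114, 82. Grand total N = 196.
Expected counts (row total × column total / N):
  Fertiliser A, High yield: 138×114/196 = 80.265
  Fertiliser A, Low yield: 138×82/196 = 57.735
  Fertiliser B, High yield: 58×114/196 = 33.735
  Fertiliser B, Low yield: 58×82/196 = 24.265
Contributions (O − E)²/E:
  (74 − 80.265)²/80.265 = 0.4890
  (64 − 57.735)²/57.735 = 0.6798
  (40 − 33.735)²/33.735 = 1.1635
  (18 − 24.265)²/24.265 = 1.6176
χ² = 0.4890 + 0.6798 + 1.1635 + 1.6176 = 3.95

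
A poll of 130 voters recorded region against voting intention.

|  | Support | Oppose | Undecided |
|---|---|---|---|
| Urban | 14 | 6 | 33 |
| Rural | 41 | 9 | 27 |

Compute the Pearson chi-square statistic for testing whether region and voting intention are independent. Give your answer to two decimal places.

10.38

Row totals: 53, 77. Column totals: 55, 15, 60. Grand total N = 130.
Expected counts (row total × column total / N):
  Urban, Support: 53×55/130 = 22.423
  Urban, Oppose: 53×15/130 = 6.115
  Urban, Undecided: 53×60/130 = 24.462
  Rural, Support: 77×55/130 = 32.577
  Rural, Oppose: 77×15/130 = 8.885
  Rural, Undecided: 77×60/130 = 35.538
Contributions (O − E)²/E:
  (14 − 22.423)²/22.423 = 3.1640
  (6 − 6.115)²/6.115 = 0.0022
  (33 − 24.462)²/24.462 = 2.9800
  (41 − 32.577)²/32.577 = 2.1778
  (9 − 8.885)²/8.885 = 0.0015
  (27 − 35.538)²/35.538 = 2.0513
χ² = 3.1640 + 0.0022 + 2.9800 + 2.1778 + 0.0015 + 2.0513 = 10.38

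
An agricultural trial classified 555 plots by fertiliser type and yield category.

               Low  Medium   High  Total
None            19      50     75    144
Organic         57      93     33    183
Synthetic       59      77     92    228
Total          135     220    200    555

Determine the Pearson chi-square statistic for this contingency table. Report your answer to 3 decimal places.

Grand total N = 555.
Expected counts (row total × column total / N):
  None, Low: 144×135/555 = 35.0270
  None, Medium: 144×220/555 = 57.0811
  None, High: 144×200/555 = 51.8919
  Organic, Low: 183×135/555 = 44.5135
  Organic, Medium: 183×220/555 = 72.5405
  Organic, High: 183×200/555 = 65.9459
  Synthetic, Low: 228×135/555 = 55.4595
  Synthetic, Medium: 228×220/555 = 90.3784
  Synthetic, High: 228×200/555 = 82.1622
Contributions (O − E)²/E:
  (19 − 35.0270)²/35.0270 = 7.3333
  (50 − 57.0811)²/57.0811 = 0.8784
  (75 − 51.8919)²/51.8919 = 10.2903
  (57 − 44.5135)²/44.5135 = 3.5026
  (93 − 72.5405)²/72.5405 = 5.7704
  (33 − 65.9459)²/65.9459 = 16.4594
  (59 − 55.4595)²/55.4595 = 0.2260
  (77 − 90.3784)²/90.3784 = 1.9804
  (92 − 82.1622)²/82.1622 = 1.1779
χ² = 7.3333 + 0.8784 + 10.2903 + 3.5026 + 5.7704 + 16.4594 + 0.2260 + 1.9804 + 1.1779 = 47.619

47.619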